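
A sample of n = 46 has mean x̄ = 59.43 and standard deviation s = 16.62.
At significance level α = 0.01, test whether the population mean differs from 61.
One-sample t-test:
H₀: μ = 61
H₁: μ ≠ 61
df = n - 1 = 45
t = (x̄ - μ₀) / (s/√n) = (59.43 - 61) / (16.62/√46) = -0.641
p-value = 0.5250

Since p-value > α = 0.01, we fail to reject H₀.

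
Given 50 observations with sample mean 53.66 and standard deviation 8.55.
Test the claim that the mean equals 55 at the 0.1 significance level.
One-sample t-test:
H₀: μ = 55
H₁: μ ≠ 55
df = n - 1 = 49
t = (x̄ - μ₀) / (s/√n) = (53.66 - 55) / (8.55/√50) = -1.108
p-value = 0.2732

Since p-value > α = 0.1, we fail to reject H₀.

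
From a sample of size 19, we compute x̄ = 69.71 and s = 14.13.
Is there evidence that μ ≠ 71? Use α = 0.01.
One-sample t-test:
H₀: μ = 71
H₁: μ ≠ 71
df = n - 1 = 18
t = (x̄ - μ₀) / (s/√n) = (69.71 - 71) / (14.13/√19) = -0.398
p-value = 0.6954

Since p-value > α = 0.01, we fail to reject H₀.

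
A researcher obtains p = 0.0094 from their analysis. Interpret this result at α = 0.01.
Since p = 0.0094 < α = 0.01, reject H₀.
There is sufficient evidence to reject the null hypothesis; the result is statistically significant at the 0.01 level.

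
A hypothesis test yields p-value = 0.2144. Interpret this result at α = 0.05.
Since p = 0.2144 > α = 0.05, fail to reject H₀.
There is insufficient evidence to reject the null hypothesis; the result is not statistically significant at the 0.05 level.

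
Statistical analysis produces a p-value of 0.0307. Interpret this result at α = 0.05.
Since p = 0.0307 < α = 0.05, reject H₀.
There is sufficient evidence to reject the null hypothesis; the result is statistically significant at the 0.05 level.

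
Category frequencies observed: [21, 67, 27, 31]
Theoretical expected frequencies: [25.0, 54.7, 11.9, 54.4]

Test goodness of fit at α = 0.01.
Chi-square goodness of fit test:
H₀: observed counts match expected distribution
H₁: observed counts differ from expected distribution
df = k - 1 = 3
χ² = Σ(O - E)²/E
   = (21 - 25.0)²/25.0 + (67 - 54.7)²/54.7 + (27 - 11.9)²/11.9 + (31 - 54.4)²/54.4
   = 0.640 + 2.766 + 19.161 + 10.065
   = 32.63
p-value < 0.0001

Since p-value < α = 0.01, we reject H₀.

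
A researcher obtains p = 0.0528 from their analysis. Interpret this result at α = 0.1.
Since p = 0.0528 < α = 0.1, reject H₀.
There is sufficient evidence to reject the null hypothesis; the result is statistically significant at the 0.1 level.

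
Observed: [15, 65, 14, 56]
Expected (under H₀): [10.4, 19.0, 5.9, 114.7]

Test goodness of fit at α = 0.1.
Chi-square goodness of fit test:
H₀: observed counts match expected distribution
H₁: observed counts differ from expected distribution
df = k - 1 = 3
χ² = Σ(O - E)²/E
   = (15 - 10.4)²/10.4 + (65 - 19.0)²/19.0 + (14 - 5.9)²/5.9 + (56 - 114.7)²/114.7
   = 2.035 + 111.368 + 11.120 + 30.041
   = 154.56
p-value < 0.0001

Since p-value < α = 0.1, we reject H₀.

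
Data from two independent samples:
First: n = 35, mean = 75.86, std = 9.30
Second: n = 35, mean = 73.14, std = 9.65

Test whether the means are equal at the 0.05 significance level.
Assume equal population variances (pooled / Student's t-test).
Student's two-sample t-test (equal variances):
H₀: μ₁ = μ₂
H₁: μ₁ ≠ μ₂
df = n₁ + n₂ - 2 = 68
Pooled variance s_p² = [(n₁-1)s₁² + (n₂-1)s₂²] / (n₁ + n₂ - 2) = [(34)(9.30²) + (34)(9.65²)] / 68 = 89.8063
SE = √(s_p²(1/n₁ + 1/n₂)) = √(89.8063 × (1/35 + 1/35)) = 2.2653
t = (x̄₁ - x̄₂) / SE = (75.86 - 73.14) / 2.2653 = 2.72 / 2.2653 = 1.201
p-value = 0.2340

Since p-value > α = 0.05, we fail to reject H₀.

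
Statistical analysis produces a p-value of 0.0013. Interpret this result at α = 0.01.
Since p = 0.0013 < α = 0.01, reject H₀.
There is sufficient evidence to reject the null hypothesis; the result is statistically significant at the 0.01 level.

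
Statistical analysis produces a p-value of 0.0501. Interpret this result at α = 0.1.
Since p = 0.0501 < α = 0.1, reject H₀.
There is sufficient evidence to reject the null hypothesis; the result is statistically significant at the 0.1 level.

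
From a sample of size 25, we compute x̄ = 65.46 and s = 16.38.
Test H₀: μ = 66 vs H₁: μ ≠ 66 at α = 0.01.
One-sample t-test:
H₀: μ = 66
H₁: μ ≠ 66
df = n - 1 = 24
t = (x̄ - μ₀) / (s/√n) = (65.46 - 66) / (16.38/√25) = -0.165
p-value = 0.8705

Since p-value > α = 0.01, we fail to reject H₀.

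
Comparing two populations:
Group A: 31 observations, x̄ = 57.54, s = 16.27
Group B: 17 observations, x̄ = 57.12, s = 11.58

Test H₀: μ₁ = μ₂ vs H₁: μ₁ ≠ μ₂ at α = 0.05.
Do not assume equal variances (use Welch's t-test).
Welch's two-sample t-test:
H₀: μ₁ = μ₂
H₁: μ₁ ≠ μ₂
s₁²/n₁ = 16.27²/31 = 8.5391,  s₂²/n₂ = 11.58²/17 = 7.8880
SE = √(s₁²/n₁ + s₂²/n₂) = √(8.5391 + 7.8880) = 4.0530
df (Welch-Satterthwaite) = (s₁²/n₁ + s₂²/n₂)² / [(s₁²/n₁)²/(n₁-1) + (s₂²/n₂)²/(n₂-1)] ≈ 42.70
t = (x̄₁ - x̄₂) / SE = (57.54 - 57.12) / 4.0530 = 0.42 / 4.0530 = 0.104
p-value = 0.9180

Since p-value > α = 0.05, we fail to reject H₀.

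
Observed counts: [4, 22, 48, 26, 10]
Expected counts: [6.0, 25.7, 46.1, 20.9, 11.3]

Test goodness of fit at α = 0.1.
Chi-square goodness of fit test:
H₀: observed counts match expected distribution
H₁: observed counts differ from expected distribution
df = k - 1 = 4
χ² = Σ(O - E)²/E
   = (4 - 6.0)²/6.0 + (22 - 25.7)²/25.7 + (48 - 46.1)²/46.1 + (26 - 20.9)²/20.9 + (10 - 11.3)²/11.3
   = 0.667 + 0.533 + 0.078 + 1.244 + 0.150
   = 2.67
p-value = 0.6142

Since p-value > α = 0.1, we fail to reject H₀.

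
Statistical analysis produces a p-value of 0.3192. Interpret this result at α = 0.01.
Since p = 0.3192 > α = 0.01, fail to reject H₀.
There is insufficient evidence to reject the null hypothesis; the result is not statistically significant at the 0.01 level.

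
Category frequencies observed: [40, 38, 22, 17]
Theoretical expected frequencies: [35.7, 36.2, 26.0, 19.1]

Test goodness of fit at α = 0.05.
Chi-square goodness of fit test:
H₀: observed counts match expected distribution
H₁: observed counts differ from expected distribution
df = k - 1 = 3
χ² = Σ(O - E)²/E
   = (40 - 35.7)²/35.7 + (38 - 36.2)²/36.2 + (22 - 26.0)²/26.0 + (17 - 19.1)²/19.1
   = 0.518 + 0.090 + 0.615 + 0.231
   = 1.45
p-value = 0.6930

Since p-value > α = 0.05, we fail to reject H₀.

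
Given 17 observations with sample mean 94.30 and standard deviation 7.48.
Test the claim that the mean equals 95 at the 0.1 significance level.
One-sample t-test:
H₀: μ = 95
H₁: μ ≠ 95
df = n - 1 = 16
t = (x̄ - μ₀) / (s/√n) = (94.30 - 95) / (7.48/√17) = -0.386
p-value = 0.7047

Since p-value > α = 0.1, we fail to reject H₀.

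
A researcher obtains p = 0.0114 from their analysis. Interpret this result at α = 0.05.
Since p = 0.0114 < α = 0.05, reject H₀.
There is sufficient evidence to reject the null hypothesis; the result is statistically significant at the 0.05 level.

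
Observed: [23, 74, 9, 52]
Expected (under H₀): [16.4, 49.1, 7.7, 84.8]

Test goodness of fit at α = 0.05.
Chi-square goodness of fit test:
H₀: observed counts match expected distribution
H₁: observed counts differ from expected distribution
df = k - 1 = 3
χ² = Σ(O - E)²/E
   = (23 - 16.4)²/16.4 + (74 - 49.1)²/49.1 + (9 - 7.7)²/7.7 + (52 - 84.8)²/84.8
   = 2.656 + 12.627 + 0.219 + 12.687
   = 28.19
p-value < 0.0001

Since p-value < α = 0.05, we reject H₀.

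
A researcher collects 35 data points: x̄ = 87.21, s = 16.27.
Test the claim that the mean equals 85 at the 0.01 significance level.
One-sample t-test:
H₀: μ = 85
H₁: μ ≠ 85
df = n - 1 = 34
t = (x̄ - μ₀) / (s/√n) = (87.21 - 85) / (16.27/√35) = 0.804
p-value = 0.4272

Since p-value > α = 0.01, we fail to reject H₀.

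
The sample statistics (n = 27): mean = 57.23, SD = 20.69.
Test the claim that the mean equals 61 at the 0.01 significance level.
One-sample t-test:
H₀: μ = 61
H₁: μ ≠ 61
df = n - 1 = 26
t = (x̄ - μ₀) / (s/√n) = (57.23 - 61) / (20.69/√27) = -0.947
p-value = 0.3525

Since p-value > α = 0.01, we fail to reject H₀.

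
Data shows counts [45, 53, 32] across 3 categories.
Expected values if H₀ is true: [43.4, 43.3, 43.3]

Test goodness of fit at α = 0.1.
Chi-square goodness of fit test:
H₀: observed counts match expected distribution
H₁: observed counts differ from expected distribution
df = k - 1 = 2
χ² = Σ(O - E)²/E
   = (45 - 43.4)²/43.4 + (53 - 43.3)²/43.3 + (32 - 43.3)²/43.3
   = 0.059 + 2.173 + 2.949
   = 5.18
p-value = 0.0750

Since p-value < α = 0.1, we reject H₀.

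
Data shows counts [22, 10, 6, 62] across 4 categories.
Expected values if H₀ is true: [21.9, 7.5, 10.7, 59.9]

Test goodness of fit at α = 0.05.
Chi-square goodness of fit test:
H₀: observed counts match expected distribution
H₁: observed counts differ from expected distribution
df = k - 1 = 3
χ² = Σ(O - E)²/E
   = (22 - 21.9)²/21.9 + (10 - 7.5)²/7.5 + (6 - 10.7)²/10.7 + (62 - 59.9)²/59.9
   = 0.000 + 0.833 + 2.064 + 0.074
   = 2.97
p-value = 0.3960

Since p-value > α = 0.05, we fail to reject H₀.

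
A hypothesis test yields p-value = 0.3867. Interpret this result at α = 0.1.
Since p = 0.3867 > α = 0.1, fail to reject H₀.
There is insufficient evidence to reject the null hypothesis; the result is not statistically significant at the 0.1 level.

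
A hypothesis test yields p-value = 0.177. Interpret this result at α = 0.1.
Since p = 0.177 > α = 0.1, fail to reject H₀.
There is insufficient evidence to reject the null hypothesis; the result is not statistically significant at the 0.1 level.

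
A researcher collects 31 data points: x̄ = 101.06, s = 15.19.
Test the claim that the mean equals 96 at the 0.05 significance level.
One-sample t-test:
H₀: μ = 96
H₁: μ ≠ 96
df = n - 1 = 30
t = (x̄ - μ₀) / (s/√n) = (101.06 - 96) / (15.19/√31) = 1.855
p-value = 0.0735

Since p-value > α = 0.05, we fail to reject H₀.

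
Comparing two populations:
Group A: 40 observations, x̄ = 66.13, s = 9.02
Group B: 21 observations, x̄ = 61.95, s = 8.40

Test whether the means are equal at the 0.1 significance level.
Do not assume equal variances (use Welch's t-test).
Welch's two-sample t-test:
H₀: μ₁ = μ₂
H₁: μ₁ ≠ μ₂
s₁²/n₁ = 9.02²/40 = 2.0340,  s₂²/n₂ = 8.40²/21 = 3.3600
SE = √(s₁²/n₁ + s₂²/n₂) = √(2.0340 + 3.3600) = 2.3225
df (Welch-Satterthwaite) = (s₁²/n₁ + s₂²/n₂)² / [(s₁²/n₁)²/(n₁-1) + (s₂²/n₂)²/(n₂-1)] ≈ 43.39
t = (x̄₁ - x̄₂) / SE = (66.13 - 61.95) / 2.3225 = 4.18 / 2.3225 = 1.800
p-value = 0.0789

Since p-value < α = 0.1, we reject H₀.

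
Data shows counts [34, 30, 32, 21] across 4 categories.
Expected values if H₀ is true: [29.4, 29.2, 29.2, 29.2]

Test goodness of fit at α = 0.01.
Chi-square goodness of fit test:
H₀: observed counts match expected distribution
H₁: observed counts differ from expected distribution
df = k - 1 = 3
χ² = Σ(O - E)²/E
   = (34 - 29.4)²/29.4 + (30 - 29.2)²/29.2 + (32 - 29.2)²/29.2 + (21 - 29.2)²/29.2
   = 0.720 + 0.022 + 0.268 + 2.303
   = 3.31
p-value = 0.3459

Since p-value > α = 0.01, we fail to reject H₀.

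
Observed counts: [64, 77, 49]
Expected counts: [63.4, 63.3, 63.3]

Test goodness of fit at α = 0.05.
Chi-square goodness of fit test:
H₀: observed counts match expected distribution
H₁: observed counts differ from expected distribution
df = k - 1 = 2
χ² = Σ(O - E)²/E
   = (64 - 63.4)²/63.4 + (77 - 63.3)²/63.3 + (49 - 63.3)²/63.3
   = 0.006 + 2.965 + 3.230
   = 6.20
p-value = 0.0450

Since p-value < α = 0.05, we reject H₀.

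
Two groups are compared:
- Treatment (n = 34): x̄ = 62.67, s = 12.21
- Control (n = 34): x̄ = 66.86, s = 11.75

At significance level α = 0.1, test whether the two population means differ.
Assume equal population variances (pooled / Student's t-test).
Student's two-sample t-test (equal variances):
H₀: μ₁ = μ₂
H₁: μ₁ ≠ μ₂
df = n₁ + n₂ - 2 = 66
Pooled variance s_p² = [(n₁-1)s₁² + (n₂-1)s₂²] / (n₁ + n₂ - 2) = [(33)(12.21²) + (33)(11.75²)] / 66 = 143.5733
SE = √(s_p²(1/n₁ + 1/n₂)) = √(143.5733 × (1/34 + 1/34)) = 2.9061
t = (x̄₁ - x̄₂) / SE = (62.67 - 66.86) / 2.9061 = -4.19 / 2.9061 = -1.442
p-value = 0.1541

Since p-value > α = 0.1, we fail to reject H₀.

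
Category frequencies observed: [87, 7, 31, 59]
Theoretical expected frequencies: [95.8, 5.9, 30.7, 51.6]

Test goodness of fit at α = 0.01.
Chi-square goodness of fit test:
H₀: observed counts match expected distribution
H₁: observed counts differ from expected distribution
df = k - 1 = 3
χ² = Σ(O - E)²/E
   = (87 - 95.8)²/95.8 + (7 - 5.9)²/5.9 + (31 - 30.7)²/30.7 + (59 - 51.6)²/51.6
   = 0.808 + 0.205 + 0.003 + 1.061
   = 2.08
p-value = 0.5565

Since p-value > α = 0.01, we fail to reject H₀.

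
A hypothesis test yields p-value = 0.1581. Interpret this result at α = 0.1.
Since p = 0.1581 > α = 0.1, fail to reject H₀.
There is insufficient evidence to reject the null hypothesis; the result is not statistically significant at the 0.1 level.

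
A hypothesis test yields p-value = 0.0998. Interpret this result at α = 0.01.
Since p = 0.0998 > α = 0.01, fail to reject H₀.
There is insufficient evidence to reject the null hypothesis; the result is not statistically significant at the 0.01 level.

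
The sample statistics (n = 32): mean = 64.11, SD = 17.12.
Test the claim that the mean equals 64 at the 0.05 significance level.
One-sample t-test:
H₀: μ = 64
H₁: μ ≠ 64
df = n - 1 = 31
t = (x̄ - μ₀) / (s/√n) = (64.11 - 64) / (17.12/√32) = 0.036
p-value = 0.9712

Since p-value > α = 0.05, we fail to reject H₀.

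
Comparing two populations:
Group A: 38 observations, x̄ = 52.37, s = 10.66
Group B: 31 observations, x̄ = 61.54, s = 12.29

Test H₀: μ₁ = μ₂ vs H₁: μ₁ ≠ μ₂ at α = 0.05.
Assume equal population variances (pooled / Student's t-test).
Student's two-sample t-test (equal variances):
H₀: μ₁ = μ₂
H₁: μ₁ ≠ μ₂
df = n₁ + n₂ - 2 = 67
Pooled variance s_p² = [(n₁-1)s₁² + (n₂-1)s₂²] / (n₁ + n₂ - 2) = [(37)(10.66²) + (30)(12.29²)] / 67 = 130.3857
SE = √(s_p²(1/n₁ + 1/n₂)) = √(130.3857 × (1/38 + 1/31)) = 2.7635
t = (x̄₁ - x̄₂) / SE = (52.37 - 61.54) / 2.7635 = -9.17 / 2.7635 = -3.318
p-value = 0.0015

Since p-value < α = 0.05, we reject H₀.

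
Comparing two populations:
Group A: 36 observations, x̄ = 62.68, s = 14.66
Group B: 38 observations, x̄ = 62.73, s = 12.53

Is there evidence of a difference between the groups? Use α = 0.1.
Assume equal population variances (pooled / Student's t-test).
Student's two-sample t-test (equal variances):
H₀: μ₁ = μ₂
H₁: μ₁ ≠ μ₂
df = n₁ + n₂ - 2 = 72
Pooled variance s_p² = [(n₁-1)s₁² + (n₂-1)s₂²] / (n₁ + n₂ - 2) = [(35)(14.66²) + (37)(12.53²)] / 72 = 185.1539
SE = √(s_p²(1/n₁ + 1/n₂)) = √(185.1539 × (1/36 + 1/38)) = 3.1647
t = (x̄₁ - x̄₂) / SE = (62.68 - 62.73) / 3.1647 = -0.05 / 3.1647 = -0.016
p-value = 0.9874

Since p-value > α = 0.1, we fail to reject H₀.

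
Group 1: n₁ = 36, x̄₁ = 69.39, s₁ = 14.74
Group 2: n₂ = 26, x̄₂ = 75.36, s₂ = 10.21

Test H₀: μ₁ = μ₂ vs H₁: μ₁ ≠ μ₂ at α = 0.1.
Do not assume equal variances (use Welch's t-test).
Welch's two-sample t-test:
H₀: μ₁ = μ₂
H₁: μ₁ ≠ μ₂
s₁²/n₁ = 14.74²/36 = 6.0352,  s₂²/n₂ = 10.21²/26 = 4.0094
SE = √(s₁²/n₁ + s₂²/n₂) = √(6.0352 + 4.0094) = 3.1693
df (Welch-Satterthwaite) = (s₁²/n₁ + s₂²/n₂)² / [(s₁²/n₁)²/(n₁-1) + (s₂²/n₂)²/(n₂-1)] ≈ 59.92
t = (x̄₁ - x̄₂) / SE = (69.39 - 75.36) / 3.1693 = -5.97 / 3.1693 = -1.884
p-value = 0.0645

Since p-value < α = 0.1, we reject H₀.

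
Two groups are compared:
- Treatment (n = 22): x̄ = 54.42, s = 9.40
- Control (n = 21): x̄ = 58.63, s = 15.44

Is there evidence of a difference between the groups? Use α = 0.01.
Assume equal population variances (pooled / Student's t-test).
Student's two-sample t-test (equal variances):
H₀: μ₁ = μ₂
H₁: μ₁ ≠ μ₂
df = n₁ + n₂ - 2 = 41
Pooled variance s_p² = [(n₁-1)s₁² + (n₂-1)s₂²] / (n₁ + n₂ - 2) = [(21)(9.40²) + (20)(15.44²)] / 41 = 161.5471
SE = √(s_p²(1/n₁ + 1/n₂)) = √(161.5471 × (1/22 + 1/21)) = 3.8776
t = (x̄₁ - x̄₂) / SE = (54.42 - 58.63) / 3.8776 = -4.21 / 3.8776 = -1.086
p-value = 0.2839

Since p-value > α = 0.01, we fail to reject H₀.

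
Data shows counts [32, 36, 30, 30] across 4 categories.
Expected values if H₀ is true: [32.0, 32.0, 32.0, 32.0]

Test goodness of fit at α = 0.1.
Chi-square goodness of fit test:
H₀: observed counts match expected distribution
H₁: observed counts differ from expected distribution
df = k - 1 = 3
χ² = Σ(O - E)²/E
   = (32 - 32.0)²/32.0 + (36 - 32.0)²/32.0 + (30 - 32.0)²/32.0 + (30 - 32.0)²/32.0
   = 0.000 + 0.500 + 0.125 + 0.125
   = 0.75
p-value = 0.8614

Since p-value > α = 0.1, we fail to reject H₀.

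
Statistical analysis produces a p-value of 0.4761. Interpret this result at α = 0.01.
Since p = 0.4761 > α = 0.01, fail to reject H₀.
There is insufficient evidence to reject the null hypothesis; the result is not statistically significant at the 0.01 level.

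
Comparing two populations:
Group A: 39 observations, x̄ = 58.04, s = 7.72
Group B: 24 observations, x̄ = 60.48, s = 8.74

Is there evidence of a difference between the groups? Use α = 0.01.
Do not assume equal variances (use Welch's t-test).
Welch's two-sample t-test:
H₀: μ₁ = μ₂
H₁: μ₁ ≠ μ₂
s₁²/n₁ = 7.72²/39 = 1.5282,  s₂²/n₂ = 8.74²/24 = 3.1828
SE = √(s₁²/n₁ + s₂²/n₂) = √(1.5282 + 3.1828) = 2.1705
df (Welch-Satterthwaite) = (s₁²/n₁ + s₂²/n₂)² / [(s₁²/n₁)²/(n₁-1) + (s₂²/n₂)²/(n₂-1)] ≈ 44.22
t = (x̄₁ - x̄₂) / SE = (58.04 - 60.48) / 2.1705 = -2.44 / 2.1705 = -1.124
p-value = 0.2670

Since p-value > α = 0.01, we fail to reject H₀.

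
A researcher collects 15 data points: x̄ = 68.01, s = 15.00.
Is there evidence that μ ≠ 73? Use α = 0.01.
One-sample t-test:
H₀: μ = 73
H₁: μ ≠ 73
df = n - 1 = 14
t = (x̄ - μ₀) / (s/√n) = (68.01 - 73) / (15.00/√15) = -1.288
p-value = 0.2185

Since p-value > α = 0.01, we fail to reject H₀.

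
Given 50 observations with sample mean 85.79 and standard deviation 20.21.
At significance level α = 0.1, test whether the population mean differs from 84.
One-sample t-test:
H₀: μ = 84
H₁: μ ≠ 84
df = n - 1 = 49
t = (x̄ - μ₀) / (s/√n) = (85.79 - 84) / (20.21/√50) = 0.626
p-value = 0.5340

Since p-value > α = 0.1, we fail to reject H₀.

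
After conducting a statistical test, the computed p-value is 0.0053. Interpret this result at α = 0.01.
Since p = 0.0053 < α = 0.01, reject H₀.
There is sufficient evidence to reject the null hypothesis; the result is statistically significant at the 0.01 level.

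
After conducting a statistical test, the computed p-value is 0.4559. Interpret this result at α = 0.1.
Since p = 0.4559 > α = 0.1, fail to reject H₀.
There is insufficient evidence to reject the null hypothesis; the result is not statistically significant at the 0.1 level.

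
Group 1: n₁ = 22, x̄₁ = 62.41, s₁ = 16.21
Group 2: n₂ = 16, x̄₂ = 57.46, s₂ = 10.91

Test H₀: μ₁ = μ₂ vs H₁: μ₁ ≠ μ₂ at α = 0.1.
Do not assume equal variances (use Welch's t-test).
Welch's two-sample t-test:
H₀: μ₁ = μ₂
H₁: μ₁ ≠ μ₂
s₁²/n₁ = 16.21²/22 = 11.9438,  s₂²/n₂ = 10.91²/16 = 7.4393
SE = √(s₁²/n₁ + s₂²/n₂) = √(11.9438 + 7.4393) = 4.4026
df (Welch-Satterthwaite) = (s₁²/n₁ + s₂²/n₂)² / [(s₁²/n₁)²/(n₁-1) + (s₂²/n₂)²/(n₂-1)] ≈ 35.84
t = (x̄₁ - x̄₂) / SE = (62.41 - 57.46) / 4.4026 = 4.95 / 4.4026 = 1.124
p-value = 0.2683

Since p-value > α = 0.1, we fail to reject H₀.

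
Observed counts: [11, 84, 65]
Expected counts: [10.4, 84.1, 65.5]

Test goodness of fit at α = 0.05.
Chi-square goodness of fit test:
H₀: observed counts match expected distribution
H₁: observed counts differ from expected distribution
df = k - 1 = 2
χ² = Σ(O - E)²/E
   = (11 - 10.4)²/10.4 + (84 - 84.1)²/84.1 + (65 - 65.5)²/65.5
   = 0.035 + 0.000 + 0.004
   = 0.04
p-value = 0.9809

Since p-value > α = 0.05, we fail to reject H₀.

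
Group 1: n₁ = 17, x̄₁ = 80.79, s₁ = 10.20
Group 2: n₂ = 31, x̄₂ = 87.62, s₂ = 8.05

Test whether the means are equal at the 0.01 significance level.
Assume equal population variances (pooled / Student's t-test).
Student's two-sample t-test (equal variances):
H₀: μ₁ = μ₂
H₁: μ₁ ≠ μ₂
df = n₁ + n₂ - 2 = 46
Pooled variance s_p² = [(n₁-1)s₁² + (n₂-1)s₂²] / (n₁ + n₂ - 2) = [(16)(10.20²) + (30)(8.05²)] / 46 = 78.4503
SE = √(s_p²(1/n₁ + 1/n₂)) = √(78.4503 × (1/17 + 1/31)) = 2.6731
t = (x̄₁ - x̄₂) / SE = (80.79 - 87.62) / 2.6731 = -6.83 / 2.6731 = -2.555
p-value = 0.0140

Since p-value > α = 0.01, we fail to reject H₀.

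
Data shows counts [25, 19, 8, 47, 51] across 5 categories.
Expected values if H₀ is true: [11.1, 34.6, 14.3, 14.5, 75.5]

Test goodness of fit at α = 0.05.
Chi-square goodness of fit test:
H₀: observed counts match expected distribution
H₁: observed counts differ from expected distribution
df = k - 1 = 4
χ² = Σ(O - E)²/E
   = (25 - 11.1)²/11.1 + (19 - 34.6)²/34.6 + (8 - 14.3)²/14.3 + (47 - 14.5)²/14.5 + (51 - 75.5)²/75.5
   = 17.406 + 7.034 + 2.776 + 72.845 + 7.950
   = 108.01
p-value < 0.0001

Since p-value < α = 0.05, we reject H₀.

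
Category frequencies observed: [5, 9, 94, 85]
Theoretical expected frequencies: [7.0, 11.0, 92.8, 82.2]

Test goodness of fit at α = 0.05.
Chi-square goodness of fit test:
H₀: observed counts match expected distribution
H₁: observed counts differ from expected distribution
df = k - 1 = 3
χ² = Σ(O - E)²/E
   = (5 - 7.0)²/7.0 + (9 - 11.0)²/11.0 + (94 - 92.8)²/92.8 + (85 - 82.2)²/82.2
   = 0.571 + 0.364 + 0.016 + 0.095
   = 1.05
p-value = 0.7901

Since p-value > α = 0.05, we fail to reject H₀.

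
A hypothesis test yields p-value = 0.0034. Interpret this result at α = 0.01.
Since p = 0.0034 < α = 0.01, reject H₀.
There is sufficient evidence to reject the null hypothesis; the result is statistically significant at the 0.01 level.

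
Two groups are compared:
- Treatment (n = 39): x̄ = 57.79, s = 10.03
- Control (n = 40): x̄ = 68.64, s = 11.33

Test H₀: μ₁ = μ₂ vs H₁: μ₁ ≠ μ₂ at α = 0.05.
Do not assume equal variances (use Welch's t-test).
Welch's two-sample t-test:
H₀: μ₁ = μ₂
H₁: μ₁ ≠ μ₂
s₁²/n₁ = 10.03²/39 = 2.5795,  s₂²/n₂ = 11.33²/40 = 3.2092
SE = √(s₁²/n₁ + s₂²/n₂) = √(2.5795 + 3.2092) = 2.4060
df (Welch-Satterthwaite) = (s₁²/n₁ + s₂²/n₂)² / [(s₁²/n₁)²/(n₁-1) + (s₂²/n₂)²/(n₂-1)] ≈ 76.30
t = (x̄₁ - x̄₂) / SE = (57.79 - 68.64) / 2.4060 = -10.85 / 2.4060 = -4.510
p-value < 0.0001

Since p-value < α = 0.05, we reject H₀.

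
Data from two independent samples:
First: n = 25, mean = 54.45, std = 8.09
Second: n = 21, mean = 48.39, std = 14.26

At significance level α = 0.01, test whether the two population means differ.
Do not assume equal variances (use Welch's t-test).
Welch's two-sample t-test:
H₀: μ₁ = μ₂
H₁: μ₁ ≠ μ₂
s₁²/n₁ = 8.09²/25 = 2.6179,  s₂²/n₂ = 14.26²/21 = 9.6832
SE = √(s₁²/n₁ + s₂²/n₂) = √(2.6179 + 9.6832) = 3.5073
df (Welch-Satterthwaite) = (s₁²/n₁ + s₂²/n₂)² / [(s₁²/n₁)²/(n₁-1) + (s₂²/n₂)²/(n₂-1)] ≈ 30.42
t = (x̄₁ - x̄₂) / SE = (54.45 - 48.39) / 3.5073 = 6.06 / 3.5073 = 1.728
p-value = 0.0942

Since p-value > α = 0.01, we fail to reject H₀.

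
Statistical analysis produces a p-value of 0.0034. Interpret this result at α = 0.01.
Since p = 0.0034 < α = 0.01, reject H₀.
There is sufficient evidence to reject the null hypothesis; the result is statistically significant at the 0.01 level.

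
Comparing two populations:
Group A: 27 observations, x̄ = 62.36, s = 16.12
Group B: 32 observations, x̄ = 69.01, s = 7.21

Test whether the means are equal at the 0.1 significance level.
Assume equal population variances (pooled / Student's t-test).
Student's two-sample t-test (equal variances):
H₀: μ₁ = μ₂
H₁: μ₁ ≠ μ₂
df = n₁ + n₂ - 2 = 57
Pooled variance s_p² = [(n₁-1)s₁² + (n₂-1)s₂²] / (n₁ + n₂ - 2) = [(26)(16.12²) + (31)(7.21²)] / 57 = 146.8021
SE = √(s_p²(1/n₁ + 1/n₂)) = √(146.8021 × (1/27 + 1/32)) = 3.1662
t = (x̄₁ - x̄₂) / SE = (62.36 - 69.01) / 3.1662 = -6.65 / 3.1662 = -2.100
p-value = 0.0401

Since p-value < α = 0.1, we reject H₀.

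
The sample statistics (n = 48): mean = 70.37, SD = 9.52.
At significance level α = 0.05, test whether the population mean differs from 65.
One-sample t-test:
H₀: μ = 65
H₁: μ ≠ 65
df = n - 1 = 47
t = (x̄ - μ₀) / (s/√n) = (70.37 - 65) / (9.52/√48) = 3.908
p-value = 0.0003

Since p-value < α = 0.05, we reject H₀.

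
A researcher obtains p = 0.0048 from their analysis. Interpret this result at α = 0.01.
Since p = 0.0048 < α = 0.01, reject H₀.
There is sufficient evidence to reject the null hypothesis; the result is statistically significant at the 0.01 level.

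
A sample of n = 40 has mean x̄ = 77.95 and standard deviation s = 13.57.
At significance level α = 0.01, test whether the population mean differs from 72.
One-sample t-test:
H₀: μ = 72
H₁: μ ≠ 72
df = n - 1 = 39
t = (x̄ - μ₀) / (s/√n) = (77.95 - 72) / (13.57/√40) = 2.773
p-value = 0.0085

Since p-value < α = 0.01, we reject H₀.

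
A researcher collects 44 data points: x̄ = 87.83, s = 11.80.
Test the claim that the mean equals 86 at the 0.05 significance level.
One-sample t-test:
H₀: μ = 86
H₁: μ ≠ 86
df = n - 1 = 43
t = (x̄ - μ₀) / (s/√n) = (87.83 - 86) / (11.80/√44) = 1.029
p-value = 0.3094

Since p-value > α = 0.05, we fail to reject H₀.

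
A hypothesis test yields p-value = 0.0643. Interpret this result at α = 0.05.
Since p = 0.0643 > α = 0.05, fail to reject H₀.
There is insufficient evidence to reject the null hypothesis; the result is not statistically significant at the 0.05 level.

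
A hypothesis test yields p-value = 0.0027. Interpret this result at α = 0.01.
Since p = 0.0027 < α = 0.01, reject H₀.
There is sufficient evidence to reject the null hypothesis; the result is statistically significant at the 0.01 level.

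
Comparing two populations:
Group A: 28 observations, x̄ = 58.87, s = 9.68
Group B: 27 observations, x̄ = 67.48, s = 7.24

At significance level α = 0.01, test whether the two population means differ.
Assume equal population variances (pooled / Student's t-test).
Student's two-sample t-test (equal variances):
H₀: μ₁ = μ₂
H₁: μ₁ ≠ μ₂
df = n₁ + n₂ - 2 = 53
Pooled variance s_p² = [(n₁-1)s₁² + (n₂-1)s₂²] / (n₁ + n₂ - 2) = [(27)(9.68²) + (26)(7.24²)] / 53 = 73.4495
SE = √(s_p²(1/n₁ + 1/n₂)) = √(73.4495 × (1/28 + 1/27)) = 2.3116
t = (x̄₁ - x̄₂) / SE = (58.87 - 67.48) / 2.3116 = -8.61 / 2.3116 = -3.725
p-value = 0.0005

Since p-value < α = 0.01, we reject H₀.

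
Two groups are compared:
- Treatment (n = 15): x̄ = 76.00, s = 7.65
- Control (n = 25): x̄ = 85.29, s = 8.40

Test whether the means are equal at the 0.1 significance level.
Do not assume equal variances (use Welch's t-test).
Welch's two-sample t-test:
H₀: μ₁ = μ₂
H₁: μ₁ ≠ μ₂
s₁²/n₁ = 7.65²/15 = 3.9015,  s₂²/n₂ = 8.40²/25 = 2.8224
SE = √(s₁²/n₁ + s₂²/n₂) = √(3.9015 + 2.8224) = 2.5930
df (Welch-Satterthwaite) = (s₁²/n₁ + s₂²/n₂)² / [(s₁²/n₁)²/(n₁-1) + (s₂²/n₂)²/(n₂-1)] ≈ 31.86
t = (x̄₁ - x̄₂) / SE = (76.00 - 85.29) / 2.5930 = -9.29 / 2.5930 = -3.583
p-value = 0.0011

Since p-value < α = 0.1, we reject H₀.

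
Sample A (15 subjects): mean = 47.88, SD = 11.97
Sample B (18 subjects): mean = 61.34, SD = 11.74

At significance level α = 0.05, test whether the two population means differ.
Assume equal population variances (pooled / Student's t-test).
Student's two-sample t-test (equal variances):
H₀: μ₁ = μ₂
H₁: μ₁ ≠ μ₂
df = n₁ + n₂ - 2 = 31
Pooled variance s_p² = [(n₁-1)s₁² + (n₂-1)s₂²] / (n₁ + n₂ - 2) = [(14)(11.97²) + (17)(11.74²)] / 31 = 140.2904
SE = √(s_p²(1/n₁ + 1/n₂)) = √(140.2904 × (1/15 + 1/18)) = 4.1408
t = (x̄₁ - x̄₂) / SE = (47.88 - 61.34) / 4.1408 = -13.46 / 4.1408 = -3.251
p-value = 0.0028

Since p-value < α = 0.05, we reject H₀.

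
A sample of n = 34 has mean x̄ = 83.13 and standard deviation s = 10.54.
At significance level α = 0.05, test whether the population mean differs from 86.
One-sample t-test:
H₀: μ = 86
H₁: μ ≠ 86
df = n - 1 = 33
t = (x̄ - μ₀) / (s/√n) = (83.13 - 86) / (10.54/√34) = -1.588
p-value = 0.1219

Since p-value > α = 0.05, we fail to reject H₀.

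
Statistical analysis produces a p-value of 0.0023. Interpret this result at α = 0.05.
Since p = 0.0023 < α = 0.05, reject H₀.
There is sufficient evidence to reject the null hypothesis; the result is statistically significant at the 0.05 level.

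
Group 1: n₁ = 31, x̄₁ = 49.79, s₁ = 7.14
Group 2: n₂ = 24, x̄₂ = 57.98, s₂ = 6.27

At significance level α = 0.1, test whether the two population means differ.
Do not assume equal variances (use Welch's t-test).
Welch's two-sample t-test:
H₀: μ₁ = μ₂
H₁: μ₁ ≠ μ₂
s₁²/n₁ = 7.14²/31 = 1.6445,  s₂²/n₂ = 6.27²/24 = 1.6380
SE = √(s₁²/n₁ + s₂²/n₂) = √(1.6445 + 1.6380) = 1.8118
df (Welch-Satterthwaite) = (s₁²/n₁ + s₂²/n₂)² / [(s₁²/n₁)²/(n₁-1) + (s₂²/n₂)²/(n₂-1)] ≈ 52.10
t = (x̄₁ - x̄₂) / SE = (49.79 - 57.98) / 1.8118 = -8.19 / 1.8118 = -4.520
p-value < 0.0001

Since p-value < α = 0.1, we reject H₀.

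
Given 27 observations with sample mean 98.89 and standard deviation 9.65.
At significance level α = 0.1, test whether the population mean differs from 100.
One-sample t-test:
H₀: μ = 100
H₁: μ ≠ 100
df = n - 1 = 26
t = (x̄ - μ₀) / (s/√n) = (98.89 - 100) / (9.65/√27) = -0.598
p-value = 0.5552

Since p-value > α = 0.1, we fail to reject H₀.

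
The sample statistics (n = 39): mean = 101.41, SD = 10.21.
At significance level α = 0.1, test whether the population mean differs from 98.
One-sample t-test:
H₀: μ = 98
H₁: μ ≠ 98
df = n - 1 = 38
t = (x̄ - μ₀) / (s/√n) = (101.41 - 98) / (10.21/√39) = 2.086
p-value = 0.0438

Since p-value < α = 0.1, we reject H₀.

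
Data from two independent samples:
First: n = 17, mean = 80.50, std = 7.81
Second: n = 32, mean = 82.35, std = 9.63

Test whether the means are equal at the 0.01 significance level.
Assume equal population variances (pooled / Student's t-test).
Student's two-sample t-test (equal variances):
H₀: μ₁ = μ₂
H₁: μ₁ ≠ μ₂
df = n₁ + n₂ - 2 = 47
Pooled variance s_p² = [(n₁-1)s₁² + (n₂-1)s₂²] / (n₁ + n₂ - 2) = [(16)(7.81²) + (31)(9.63²)] / 47 = 81.9315
SE = √(s_p²(1/n₁ + 1/n₂)) = √(81.9315 × (1/17 + 1/32)) = 2.7166
t = (x̄₁ - x̄₂) / SE = (80.50 - 82.35) / 2.7166 = -1.85 / 2.7166 = -0.681
p-value = 0.4992

Since p-value > α = 0.01, we fail to reject H₀.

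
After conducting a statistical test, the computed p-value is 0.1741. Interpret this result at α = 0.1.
Since p = 0.1741 > α = 0.1, fail to reject H₀.
There is insufficient evidence to reject the null hypothesis; the result is not statistically significant at the 0.1 level.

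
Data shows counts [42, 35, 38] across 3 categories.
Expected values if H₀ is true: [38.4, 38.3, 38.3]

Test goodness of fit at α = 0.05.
Chi-square goodness of fit test:
H₀: observed counts match expected distribution
H₁: observed counts differ from expected distribution
df = k - 1 = 2
χ² = Σ(O - E)²/E
   = (42 - 38.4)²/38.4 + (35 - 38.3)²/38.3 + (38 - 38.3)²/38.3
   = 0.338 + 0.284 + 0.002
   = 0.62
p-value = 0.7319

Since p-value > α = 0.05, we fail to reject H₀.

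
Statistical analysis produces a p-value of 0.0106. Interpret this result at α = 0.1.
Since p = 0.0106 < α = 0.1, reject H₀.
There is sufficient evidence to reject the null hypothesis; the result is statistically significant at the 0.1 level.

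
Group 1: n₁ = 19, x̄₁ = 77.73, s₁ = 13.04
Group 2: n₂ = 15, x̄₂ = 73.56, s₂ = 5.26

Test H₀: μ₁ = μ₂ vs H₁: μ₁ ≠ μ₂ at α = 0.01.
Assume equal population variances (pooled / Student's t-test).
Student's two-sample t-test (equal variances):
H₀: μ₁ = μ₂
H₁: μ₁ ≠ μ₂
df = n₁ + n₂ - 2 = 32
Pooled variance s_p² = [(n₁-1)s₁² + (n₂-1)s₂²] / (n₁ + n₂ - 2) = [(18)(13.04²) + (14)(5.26²)] / 32 = 107.7530
SE = √(s_p²(1/n₁ + 1/n₂)) = √(107.7530 × (1/19 + 1/15)) = 3.5854
t = (x̄₁ - x̄₂) / SE = (77.73 - 73.56) / 3.5854 = 4.17 / 3.5854 = 1.163
p-value = 0.2534

Since p-value > α = 0.01, we fail to reject H₀.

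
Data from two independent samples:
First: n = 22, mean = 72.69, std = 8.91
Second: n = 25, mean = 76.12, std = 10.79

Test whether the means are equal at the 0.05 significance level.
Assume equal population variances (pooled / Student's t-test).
Student's two-sample t-test (equal variances):
H₀: μ₁ = μ₂
H₁: μ₁ ≠ μ₂
df = n₁ + n₂ - 2 = 45
Pooled variance s_p² = [(n₁-1)s₁² + (n₂-1)s₂²] / (n₁ + n₂ - 2) = [(21)(8.91²) + (24)(10.79²)] / 45 = 99.1406
SE = √(s_p²(1/n₁ + 1/n₂)) = √(99.1406 × (1/22 + 1/25)) = 2.9107
t = (x̄₁ - x̄₂) / SE = (72.69 - 76.12) / 2.9107 = -3.43 / 2.9107 = -1.178
p-value = 0.2448

Since p-value > α = 0.05, we fail to reject H₀.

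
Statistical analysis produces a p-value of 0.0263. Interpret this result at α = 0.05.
Since p = 0.0263 < α = 0.05, reject H₀.
There is sufficient evidence to reject the null hypothesis; the result is statistically significant at the 0.05 level.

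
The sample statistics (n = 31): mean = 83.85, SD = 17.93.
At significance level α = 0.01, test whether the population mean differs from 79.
One-sample t-test:
H₀: μ = 79
H₁: μ ≠ 79
df = n - 1 = 30
t = (x̄ - μ₀) / (s/√n) = (83.85 - 79) / (17.93/√31) = 1.506
p-value = 0.1425

Since p-value > α = 0.01, we fail to reject H₀.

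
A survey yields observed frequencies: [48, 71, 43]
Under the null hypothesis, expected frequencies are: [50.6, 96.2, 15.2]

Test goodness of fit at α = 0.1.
Chi-square goodness of fit test:
H₀: observed counts match expected distribution
H₁: observed counts differ from expected distribution
df = k - 1 = 2
χ² = Σ(O - E)²/E
   = (48 - 50.6)²/50.6 + (71 - 96.2)²/96.2 + (43 - 15.2)²/15.2
   = 0.134 + 6.601 + 50.845
   = 57.58
p-value < 0.0001

Since p-value < α = 0.1, we reject H₀.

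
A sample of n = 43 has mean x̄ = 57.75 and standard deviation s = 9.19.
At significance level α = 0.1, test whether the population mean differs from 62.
One-sample t-test:
H₀: μ = 62
H₁: μ ≠ 62
df = n - 1 = 42
t = (x̄ - μ₀) / (s/√n) = (57.75 - 62) / (9.19/√43) = -3.033
p-value = 0.0041

Since p-value < α = 0.1, we reject H₀.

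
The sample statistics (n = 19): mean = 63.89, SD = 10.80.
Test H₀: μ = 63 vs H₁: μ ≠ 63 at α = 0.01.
One-sample t-test:
H₀: μ = 63
H₁: μ ≠ 63
df = n - 1 = 18
t = (x̄ - μ₀) / (s/√n) = (63.89 - 63) / (10.80/√19) = 0.359
p-value = 0.7236

Since p-value > α = 0.01, we fail to reject H₀.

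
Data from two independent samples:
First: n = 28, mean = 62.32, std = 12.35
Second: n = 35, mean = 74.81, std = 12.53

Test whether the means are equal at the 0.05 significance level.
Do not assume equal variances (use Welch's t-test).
Welch's two-sample t-test:
H₀: μ₁ = μ₂
H₁: μ₁ ≠ μ₂
s₁²/n₁ = 12.35²/28 = 5.4472,  s₂²/n₂ = 12.53²/35 = 4.4857
SE = √(s₁²/n₁ + s₂²/n₂) = √(5.4472 + 4.4857) = 3.1517
df (Welch-Satterthwaite) = (s₁²/n₁ + s₂²/n₂)² / [(s₁²/n₁)²/(n₁-1) + (s₂²/n₂)²/(n₂-1)] ≈ 58.35
t = (x̄₁ - x̄₂) / SE = (62.32 - 74.81) / 3.1517 = -12.49 / 3.1517 = -3.963
p-value = 0.0002

Since p-value < α = 0.05, we reject H₀.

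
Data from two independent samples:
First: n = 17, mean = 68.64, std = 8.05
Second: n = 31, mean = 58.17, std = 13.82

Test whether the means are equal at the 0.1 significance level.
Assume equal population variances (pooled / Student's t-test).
Student's two-sample t-test (equal variances):
H₀: μ₁ = μ₂
H₁: μ₁ ≠ μ₂
df = n₁ + n₂ - 2 = 46
Pooled variance s_p² = [(n₁-1)s₁² + (n₂-1)s₂²] / (n₁ + n₂ - 2) = [(16)(8.05²) + (30)(13.82²)] / 46 = 147.1003
SE = √(s_p²(1/n₁ + 1/n₂)) = √(147.1003 × (1/17 + 1/31)) = 3.6603
t = (x̄₁ - x̄₂) / SE = (68.64 - 58.17) / 3.6603 = 10.47 / 3.6603 = 2.860
p-value = 0.0063

Since p-value < α = 0.1, we reject H₀.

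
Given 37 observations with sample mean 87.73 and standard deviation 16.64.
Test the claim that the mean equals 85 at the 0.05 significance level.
One-sample t-test:
H₀: μ = 85
H₁: μ ≠ 85
df = n - 1 = 36
t = (x̄ - μ₀) / (s/√n) = (87.73 - 85) / (16.64/√37) = 0.998
p-value = 0.3250

Since p-value > α = 0.05, we fail to reject H₀.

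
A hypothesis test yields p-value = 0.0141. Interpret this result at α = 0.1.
Since p = 0.0141 < α = 0.1, reject H₀.
There is sufficient evidence to reject the null hypothesis; the result is statistically significant at the 0.1 level.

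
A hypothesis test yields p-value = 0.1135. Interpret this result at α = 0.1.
Since p = 0.1135 > α = 0.1, fail to reject H₀.
There is insufficient evidence to reject the null hypothesis; the result is not statistically significant at the 0.1 level.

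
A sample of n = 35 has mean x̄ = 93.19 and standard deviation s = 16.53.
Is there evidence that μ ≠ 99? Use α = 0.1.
One-sample t-test:
H₀: μ = 99
H₁: μ ≠ 99
df = n - 1 = 34
t = (x̄ - μ₀) / (s/√n) = (93.19 - 99) / (16.53/√35) = -2.079
p-value = 0.0452

Since p-value < α = 0.1, we reject H₀.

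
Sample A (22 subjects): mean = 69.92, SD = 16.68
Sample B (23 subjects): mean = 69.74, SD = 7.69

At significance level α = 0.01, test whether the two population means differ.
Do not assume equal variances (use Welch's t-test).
Welch's two-sample t-test:
H₀: μ₁ = μ₂
H₁: μ₁ ≠ μ₂
s₁²/n₁ = 16.68²/22 = 12.6465,  s₂²/n₂ = 7.69²/23 = 2.5711
SE = √(s₁²/n₁ + s₂²/n₂) = √(12.6465 + 2.5711) = 3.9010
df (Welch-Satterthwaite) = (s₁²/n₁ + s₂²/n₂)² / [(s₁²/n₁)²/(n₁-1) + (s₂²/n₂)²/(n₂-1)] ≈ 29.25
t = (x̄₁ - x̄₂) / SE = (69.92 - 69.74) / 3.9010 = 0.18 / 3.9010 = 0.046
p-value = 0.9635

Since p-value > α = 0.01, we fail to reject H₀.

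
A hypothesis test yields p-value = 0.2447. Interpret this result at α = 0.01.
Since p = 0.2447 > α = 0.01, fail to reject H₀.
There is insufficient evidence to reject the null hypothesis; the result is not statistically significant at the 0.01 level.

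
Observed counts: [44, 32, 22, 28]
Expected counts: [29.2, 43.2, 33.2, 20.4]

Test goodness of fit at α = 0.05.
Chi-square goodness of fit test:
H₀: observed counts match expected distribution
H₁: observed counts differ from expected distribution
df = k - 1 = 3
χ² = Σ(O - E)²/E
   = (44 - 29.2)²/29.2 + (32 - 43.2)²/43.2 + (22 - 33.2)²/33.2 + (28 - 20.4)²/20.4
   = 7.501 + 2.904 + 3.778 + 2.831
   = 17.01
p-value = 0.0007

Since p-value < α = 0.05, we reject H₀.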